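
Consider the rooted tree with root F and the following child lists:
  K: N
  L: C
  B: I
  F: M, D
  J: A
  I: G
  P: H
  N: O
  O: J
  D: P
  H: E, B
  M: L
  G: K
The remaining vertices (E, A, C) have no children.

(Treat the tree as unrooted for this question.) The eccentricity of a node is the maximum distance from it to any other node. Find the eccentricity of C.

14

Distances from C peak at 14, attained at A.
C – L – M – F – D – P – H – B – I – G – K – N – O – J – A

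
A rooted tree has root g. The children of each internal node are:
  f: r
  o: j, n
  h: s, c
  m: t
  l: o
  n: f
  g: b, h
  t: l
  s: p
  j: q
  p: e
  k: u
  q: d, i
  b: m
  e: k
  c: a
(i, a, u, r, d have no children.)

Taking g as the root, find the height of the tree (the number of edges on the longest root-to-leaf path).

The longest root-to-leaf path is g – b – m – t – l – o – j – q – d (8 edges).

8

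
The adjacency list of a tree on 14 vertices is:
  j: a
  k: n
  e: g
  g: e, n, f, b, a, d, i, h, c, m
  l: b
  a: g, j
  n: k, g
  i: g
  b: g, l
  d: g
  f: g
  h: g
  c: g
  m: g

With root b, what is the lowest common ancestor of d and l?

b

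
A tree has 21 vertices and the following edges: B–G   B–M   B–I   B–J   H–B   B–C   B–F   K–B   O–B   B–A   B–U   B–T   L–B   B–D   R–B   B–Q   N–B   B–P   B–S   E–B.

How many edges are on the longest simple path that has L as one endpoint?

Distances from L peak at 2, attained at U (N, T, H, F, P, O, C, K, D, I, R, E, A, G, J, Q, S, M also at distance 2).
L–B–U

2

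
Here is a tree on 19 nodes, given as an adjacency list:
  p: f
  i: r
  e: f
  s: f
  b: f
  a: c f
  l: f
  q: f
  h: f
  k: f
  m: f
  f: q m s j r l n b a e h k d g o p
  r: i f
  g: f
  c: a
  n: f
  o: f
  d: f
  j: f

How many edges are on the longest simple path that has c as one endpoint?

4

A farthest node from c is i.
The path c–a–f–r–i has 4 edges.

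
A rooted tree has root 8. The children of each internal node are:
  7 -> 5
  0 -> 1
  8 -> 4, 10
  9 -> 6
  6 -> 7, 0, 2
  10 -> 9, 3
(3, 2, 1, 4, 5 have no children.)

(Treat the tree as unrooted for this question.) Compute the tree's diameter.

6

BFS from 4 reaches 5 last, at distance 6; BFS from 5 confirms no node is farther.
Path: 4 – 8 – 10 – 9 – 6 – 7 – 5.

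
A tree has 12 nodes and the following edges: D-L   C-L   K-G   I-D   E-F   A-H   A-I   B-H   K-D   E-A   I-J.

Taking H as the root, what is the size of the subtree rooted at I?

I's subtree: {I, D, J, K, L, G, C}, size 7.

7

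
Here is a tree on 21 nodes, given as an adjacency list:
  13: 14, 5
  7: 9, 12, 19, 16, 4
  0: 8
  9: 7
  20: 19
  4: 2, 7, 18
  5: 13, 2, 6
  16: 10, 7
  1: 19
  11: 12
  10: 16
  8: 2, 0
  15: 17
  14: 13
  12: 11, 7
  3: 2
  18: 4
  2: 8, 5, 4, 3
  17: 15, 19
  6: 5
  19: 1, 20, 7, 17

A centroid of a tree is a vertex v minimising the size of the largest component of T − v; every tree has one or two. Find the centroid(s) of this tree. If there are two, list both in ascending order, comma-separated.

7

If 7 is removed the pieces have sizes 10, 5, 2, 2, 1, all ≤ ⌊21/2⌋ = 10.
No neighbour of 7 does as well, so 7 is the unique centroid.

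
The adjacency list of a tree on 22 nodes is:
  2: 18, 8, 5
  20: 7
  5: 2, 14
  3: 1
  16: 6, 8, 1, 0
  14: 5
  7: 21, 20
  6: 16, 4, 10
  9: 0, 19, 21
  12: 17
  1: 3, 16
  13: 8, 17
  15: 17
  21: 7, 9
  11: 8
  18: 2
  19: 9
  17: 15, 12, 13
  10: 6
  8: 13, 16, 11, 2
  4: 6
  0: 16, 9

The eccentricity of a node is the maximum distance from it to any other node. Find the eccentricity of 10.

7

The node farthest from 10 is 20, via 10 – 6 – 16 – 0 – 9 – 21 – 7 – 20 — 7 edges.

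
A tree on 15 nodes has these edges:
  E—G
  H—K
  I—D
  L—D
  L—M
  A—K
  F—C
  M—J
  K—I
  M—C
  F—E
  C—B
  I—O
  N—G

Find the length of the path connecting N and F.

3

The path is N – G – E – F, which has 3 edges.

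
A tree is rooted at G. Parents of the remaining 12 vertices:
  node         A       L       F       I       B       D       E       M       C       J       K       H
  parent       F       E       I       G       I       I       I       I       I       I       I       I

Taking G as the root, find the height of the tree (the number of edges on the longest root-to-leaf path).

3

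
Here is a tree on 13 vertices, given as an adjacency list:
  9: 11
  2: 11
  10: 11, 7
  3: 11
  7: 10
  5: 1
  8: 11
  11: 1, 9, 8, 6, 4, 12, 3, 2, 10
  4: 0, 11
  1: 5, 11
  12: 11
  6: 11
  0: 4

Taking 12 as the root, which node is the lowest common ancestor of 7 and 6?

11

7's ancestor chain is 7, 10, 11, 12 and 6's is 6, 11, 12; they first meet at 11.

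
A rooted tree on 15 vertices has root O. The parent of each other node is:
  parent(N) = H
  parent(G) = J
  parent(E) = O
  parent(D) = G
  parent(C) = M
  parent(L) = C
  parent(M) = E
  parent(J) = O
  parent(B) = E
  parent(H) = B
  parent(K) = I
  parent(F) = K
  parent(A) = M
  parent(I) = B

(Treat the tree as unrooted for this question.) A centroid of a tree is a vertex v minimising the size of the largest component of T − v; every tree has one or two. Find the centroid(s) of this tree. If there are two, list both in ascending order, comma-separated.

Removing E splits the tree into components of sizes 6, 4, 4; the largest is 6 ≤ ⌊15/2⌋ = 7.
No neighbour of E does as well, so E is the unique centroid.

E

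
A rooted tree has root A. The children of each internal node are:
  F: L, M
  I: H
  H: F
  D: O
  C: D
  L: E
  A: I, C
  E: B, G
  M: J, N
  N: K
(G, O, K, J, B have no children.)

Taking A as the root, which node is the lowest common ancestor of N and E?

F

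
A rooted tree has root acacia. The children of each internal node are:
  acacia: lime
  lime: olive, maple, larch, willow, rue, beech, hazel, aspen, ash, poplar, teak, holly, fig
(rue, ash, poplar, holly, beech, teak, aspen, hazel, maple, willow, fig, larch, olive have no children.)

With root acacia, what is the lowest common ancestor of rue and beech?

lime

Path rue→root: rue lime acacia; path beech→root: beech lime acacia.
First common node: lime.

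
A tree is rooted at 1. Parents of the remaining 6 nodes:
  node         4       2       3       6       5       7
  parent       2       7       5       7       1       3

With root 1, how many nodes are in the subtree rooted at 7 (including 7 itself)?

4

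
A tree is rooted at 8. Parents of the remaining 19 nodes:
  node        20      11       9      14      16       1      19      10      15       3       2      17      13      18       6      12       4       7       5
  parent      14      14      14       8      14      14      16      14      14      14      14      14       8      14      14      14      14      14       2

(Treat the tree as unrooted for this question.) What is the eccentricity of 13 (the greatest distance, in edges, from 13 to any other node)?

A farthest node from 13 is 5 (19 also at distance 4).
The path 13–8–14–2–5 has 4 edges.

4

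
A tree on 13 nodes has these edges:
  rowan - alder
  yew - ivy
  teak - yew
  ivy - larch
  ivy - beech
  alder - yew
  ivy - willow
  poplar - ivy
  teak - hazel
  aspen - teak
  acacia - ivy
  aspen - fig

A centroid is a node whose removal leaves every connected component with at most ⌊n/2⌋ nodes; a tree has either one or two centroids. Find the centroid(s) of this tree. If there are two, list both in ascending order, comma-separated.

Delete yew: the remaining components have sizes 6, 4, 2. Max 6 ≤ 6, so yew is a centroid.
Every other node leaves some component of size > 6, so the centroid is unique.

yew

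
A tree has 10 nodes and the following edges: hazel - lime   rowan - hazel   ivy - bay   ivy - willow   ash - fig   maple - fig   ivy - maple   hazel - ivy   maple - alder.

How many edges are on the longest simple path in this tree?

Starting from lime, a farthest node is ash at distance 5.
One longest path: lime - hazel - ivy - maple - fig - ash.
So the diameter is 5.

5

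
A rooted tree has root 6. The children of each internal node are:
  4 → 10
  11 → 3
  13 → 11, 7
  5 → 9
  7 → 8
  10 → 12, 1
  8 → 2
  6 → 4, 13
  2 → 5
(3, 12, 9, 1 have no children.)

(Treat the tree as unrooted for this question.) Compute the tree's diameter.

A longest path is 9 - 5 - 2 - 8 - 7 - 13 - 6 - 4 - 10 - 1, with 9 edges.

9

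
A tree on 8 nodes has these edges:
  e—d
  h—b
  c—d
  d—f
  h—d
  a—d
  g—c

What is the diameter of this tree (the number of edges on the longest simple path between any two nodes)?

Starting from b, a farthest node is g at distance 4.
One longest path: b - h - d - c - g.
So the diameter is 4.

4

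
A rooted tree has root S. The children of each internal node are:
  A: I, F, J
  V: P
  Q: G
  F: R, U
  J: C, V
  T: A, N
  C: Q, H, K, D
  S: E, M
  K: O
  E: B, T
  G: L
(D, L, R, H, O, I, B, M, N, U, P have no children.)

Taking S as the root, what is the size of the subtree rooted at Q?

3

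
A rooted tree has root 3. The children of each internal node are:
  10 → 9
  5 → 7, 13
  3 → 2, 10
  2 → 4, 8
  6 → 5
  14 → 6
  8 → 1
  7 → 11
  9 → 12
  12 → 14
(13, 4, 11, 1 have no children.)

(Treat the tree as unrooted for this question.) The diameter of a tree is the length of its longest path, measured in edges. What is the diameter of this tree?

11

BFS from 11 reaches 1 last, at distance 11; BFS from 1 confirms no node is farther.
Path: 11–7–5–6–14–12–9–10–3–2–8–1.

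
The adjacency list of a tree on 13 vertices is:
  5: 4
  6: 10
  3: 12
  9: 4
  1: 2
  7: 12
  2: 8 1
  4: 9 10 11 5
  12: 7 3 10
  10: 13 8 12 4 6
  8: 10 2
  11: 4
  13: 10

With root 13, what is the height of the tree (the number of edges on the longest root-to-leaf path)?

1 sits deepest: 13-10-8-2-1 — 4 edges from the root.

4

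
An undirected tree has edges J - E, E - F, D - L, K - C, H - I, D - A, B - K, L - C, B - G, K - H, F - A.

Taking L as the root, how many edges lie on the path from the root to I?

4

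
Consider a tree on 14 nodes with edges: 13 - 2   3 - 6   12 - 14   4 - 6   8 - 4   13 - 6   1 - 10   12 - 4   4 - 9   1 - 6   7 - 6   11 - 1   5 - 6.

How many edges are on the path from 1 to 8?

3

Walking from 1: 1–6–4–8. Length 3.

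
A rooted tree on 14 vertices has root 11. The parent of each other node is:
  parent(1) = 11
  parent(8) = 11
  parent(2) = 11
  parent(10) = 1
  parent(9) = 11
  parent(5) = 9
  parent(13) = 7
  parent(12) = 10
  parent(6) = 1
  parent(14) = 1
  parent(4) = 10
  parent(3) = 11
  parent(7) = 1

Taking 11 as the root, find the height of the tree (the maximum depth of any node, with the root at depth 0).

3

The longest root-to-leaf path is 11 – 1 – 10 – 12 (3 edges).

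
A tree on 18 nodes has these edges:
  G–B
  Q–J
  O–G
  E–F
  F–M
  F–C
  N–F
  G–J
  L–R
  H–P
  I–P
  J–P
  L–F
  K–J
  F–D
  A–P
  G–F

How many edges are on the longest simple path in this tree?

6

BFS from R reaches A last, at distance 6; BFS from A confirms no node is farther.
Path: R – L – F – G – J – P – A.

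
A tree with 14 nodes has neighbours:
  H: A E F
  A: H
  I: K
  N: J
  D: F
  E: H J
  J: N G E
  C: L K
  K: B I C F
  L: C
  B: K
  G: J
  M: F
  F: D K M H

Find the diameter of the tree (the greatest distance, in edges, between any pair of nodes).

A longest path is N – J – E – H – F – K – C – L, with 7 edges.

7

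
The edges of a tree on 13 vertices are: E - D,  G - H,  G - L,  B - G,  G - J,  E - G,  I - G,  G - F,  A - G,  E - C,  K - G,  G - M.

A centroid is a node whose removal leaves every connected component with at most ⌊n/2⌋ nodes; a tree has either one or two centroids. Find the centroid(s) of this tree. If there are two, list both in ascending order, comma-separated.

Removing G splits the tree into components of sizes 3, 1, 1, 1, 1, 1, 1, 1, 1, 1; the largest is 3 ≤ ⌊13/2⌋ = 6.
Every other node leaves some component of size > 6, so the centroid is unique.

G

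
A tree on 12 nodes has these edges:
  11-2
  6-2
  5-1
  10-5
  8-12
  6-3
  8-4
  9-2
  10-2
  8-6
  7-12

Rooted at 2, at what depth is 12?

3

Path from 2 to 12: 2 → 6 → 8 → 12, which has 3 edges.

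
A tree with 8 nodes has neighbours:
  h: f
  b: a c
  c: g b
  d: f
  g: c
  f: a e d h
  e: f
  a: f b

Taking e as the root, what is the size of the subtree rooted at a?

Descendants of a (including itself): a, b, c, g. That's 4.

4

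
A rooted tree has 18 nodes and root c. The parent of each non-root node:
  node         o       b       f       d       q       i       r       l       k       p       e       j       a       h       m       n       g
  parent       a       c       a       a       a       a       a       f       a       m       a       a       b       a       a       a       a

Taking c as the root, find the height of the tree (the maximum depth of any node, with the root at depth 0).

4

l sits deepest: c-b-a-f-l — 4 edges from the root.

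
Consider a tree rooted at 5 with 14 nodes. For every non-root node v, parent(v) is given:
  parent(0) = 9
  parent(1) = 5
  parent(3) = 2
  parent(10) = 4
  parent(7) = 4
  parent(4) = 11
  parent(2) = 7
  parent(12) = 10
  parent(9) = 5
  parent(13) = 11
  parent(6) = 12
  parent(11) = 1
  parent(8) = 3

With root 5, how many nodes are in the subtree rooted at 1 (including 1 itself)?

11

The subtree rooted at 1 contains: 1, 11, 4, 13, 7, 10, 2, 12, 3, 6, 8 — 11 nodes.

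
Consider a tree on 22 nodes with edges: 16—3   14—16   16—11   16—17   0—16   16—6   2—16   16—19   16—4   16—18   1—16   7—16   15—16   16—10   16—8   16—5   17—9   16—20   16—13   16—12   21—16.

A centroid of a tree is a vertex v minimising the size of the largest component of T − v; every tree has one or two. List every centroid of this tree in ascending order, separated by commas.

16

Delete 16: the remaining components have sizes 2, 1, 1, 1, 1, 1, 1, 1, 1, 1, 1, 1, 1, 1, 1, 1, 1, 1, 1, 1. Max 2 ≤ 11, so 16 is a centroid.
Every other node leaves some component of size > 11, so the centroid is unique.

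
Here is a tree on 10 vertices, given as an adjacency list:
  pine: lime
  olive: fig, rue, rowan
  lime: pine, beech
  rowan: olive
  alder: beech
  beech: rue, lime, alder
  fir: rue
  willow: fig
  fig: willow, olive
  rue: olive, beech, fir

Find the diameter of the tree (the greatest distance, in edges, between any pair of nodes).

BFS from pine reaches willow last, at distance 6; BFS from willow confirms no node is farther.
Path: pine – lime – beech – rue – olive – fig – willow.

6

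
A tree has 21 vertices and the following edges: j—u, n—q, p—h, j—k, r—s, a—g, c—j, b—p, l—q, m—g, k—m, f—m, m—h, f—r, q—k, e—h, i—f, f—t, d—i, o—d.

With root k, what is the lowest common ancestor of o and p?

o's ancestor chain is o, d, i, f, m, k and p's is p, h, m, k; they first meet at m.

m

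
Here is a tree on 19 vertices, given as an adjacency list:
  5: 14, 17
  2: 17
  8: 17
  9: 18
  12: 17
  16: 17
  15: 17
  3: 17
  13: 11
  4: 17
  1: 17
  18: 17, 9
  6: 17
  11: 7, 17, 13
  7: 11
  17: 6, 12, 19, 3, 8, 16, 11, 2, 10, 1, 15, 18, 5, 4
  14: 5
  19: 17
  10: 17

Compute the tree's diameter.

Starting from 9, a farthest node is 7 at distance 4.
One longest path: 9-18-17-11-7.
So the diameter is 4.

4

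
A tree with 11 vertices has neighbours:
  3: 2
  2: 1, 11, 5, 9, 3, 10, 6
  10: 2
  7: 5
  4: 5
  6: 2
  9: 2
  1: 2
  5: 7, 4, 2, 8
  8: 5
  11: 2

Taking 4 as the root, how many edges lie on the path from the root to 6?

4 – 5 – 2 – 6 — 3 edges.

3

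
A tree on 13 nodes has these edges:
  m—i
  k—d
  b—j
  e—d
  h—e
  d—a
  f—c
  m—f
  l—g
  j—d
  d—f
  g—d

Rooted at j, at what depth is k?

2

j–d–k — 2 edges.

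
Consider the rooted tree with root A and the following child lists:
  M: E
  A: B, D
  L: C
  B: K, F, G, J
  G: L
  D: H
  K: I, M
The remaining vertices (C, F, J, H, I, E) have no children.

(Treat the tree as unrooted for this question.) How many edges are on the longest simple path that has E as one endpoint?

6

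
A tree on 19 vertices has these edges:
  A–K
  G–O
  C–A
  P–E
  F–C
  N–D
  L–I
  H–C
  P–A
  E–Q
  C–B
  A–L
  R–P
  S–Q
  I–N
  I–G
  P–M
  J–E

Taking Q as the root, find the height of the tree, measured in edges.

The longest root-to-leaf path is Q–E–P–A–L–I–N–D (7 edges).

7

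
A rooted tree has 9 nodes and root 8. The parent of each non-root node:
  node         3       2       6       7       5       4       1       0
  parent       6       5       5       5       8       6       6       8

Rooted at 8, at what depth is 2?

Path from 8 to 2: 8–5–2, which has 2 edges.

2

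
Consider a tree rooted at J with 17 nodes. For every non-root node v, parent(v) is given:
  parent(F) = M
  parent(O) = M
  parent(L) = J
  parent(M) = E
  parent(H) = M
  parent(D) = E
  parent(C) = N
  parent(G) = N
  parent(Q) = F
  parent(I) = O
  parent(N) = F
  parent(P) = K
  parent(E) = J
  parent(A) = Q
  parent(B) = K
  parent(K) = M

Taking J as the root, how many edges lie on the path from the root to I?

Climbing from I to the root: I–O–M–E–J. That's 4 steps.

4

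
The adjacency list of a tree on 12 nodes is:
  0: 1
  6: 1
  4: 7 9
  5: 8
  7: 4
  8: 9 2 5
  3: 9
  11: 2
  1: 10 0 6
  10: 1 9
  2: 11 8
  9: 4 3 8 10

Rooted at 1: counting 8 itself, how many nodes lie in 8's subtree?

4

Descendants of 8 (including itself): 8, 5, 2, 11. That's 4.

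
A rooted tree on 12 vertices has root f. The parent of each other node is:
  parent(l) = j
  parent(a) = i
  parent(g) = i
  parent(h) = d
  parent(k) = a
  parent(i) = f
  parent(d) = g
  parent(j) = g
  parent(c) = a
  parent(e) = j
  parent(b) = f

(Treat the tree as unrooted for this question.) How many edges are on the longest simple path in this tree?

Starting from b, a farthest node is e at distance 5.
One longest path: b–f–i–g–j–e.
So the diameter is 5.

5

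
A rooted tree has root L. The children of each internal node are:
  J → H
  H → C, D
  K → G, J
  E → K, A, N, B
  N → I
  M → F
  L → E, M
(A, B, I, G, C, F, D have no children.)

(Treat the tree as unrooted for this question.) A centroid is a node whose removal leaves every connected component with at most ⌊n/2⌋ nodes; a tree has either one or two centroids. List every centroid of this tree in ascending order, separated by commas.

If E is removed the pieces have sizes 6, 3, 2, 1, 1, all ≤ ⌊14/2⌋ = 7.
No neighbour of E does as well, so E is the unique centroid.

E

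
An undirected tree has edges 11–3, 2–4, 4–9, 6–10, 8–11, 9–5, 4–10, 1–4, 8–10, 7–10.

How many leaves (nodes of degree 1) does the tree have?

The leaves are 1, 2, 3, 5, 6, 7.
That is 6 leaves.

6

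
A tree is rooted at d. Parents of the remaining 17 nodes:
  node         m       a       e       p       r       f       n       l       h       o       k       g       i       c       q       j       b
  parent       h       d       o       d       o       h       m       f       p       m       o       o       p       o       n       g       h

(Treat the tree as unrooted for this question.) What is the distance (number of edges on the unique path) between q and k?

4

Walking from q: q - n - m - o - k. Length 4.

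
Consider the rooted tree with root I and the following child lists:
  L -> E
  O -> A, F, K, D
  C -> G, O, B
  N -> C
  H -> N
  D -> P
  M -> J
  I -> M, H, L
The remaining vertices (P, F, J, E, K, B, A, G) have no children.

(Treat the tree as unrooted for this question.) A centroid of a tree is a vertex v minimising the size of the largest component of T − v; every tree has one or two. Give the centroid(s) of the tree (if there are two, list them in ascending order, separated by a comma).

C

If C is removed the pieces have sizes 7, 6, 1, 1, all ≤ ⌊16/2⌋ = 8.
Every other node leaves some component of size > 8, so the centroid is unique.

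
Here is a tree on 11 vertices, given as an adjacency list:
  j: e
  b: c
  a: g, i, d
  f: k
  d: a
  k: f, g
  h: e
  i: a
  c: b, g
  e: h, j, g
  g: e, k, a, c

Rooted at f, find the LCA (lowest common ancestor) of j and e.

e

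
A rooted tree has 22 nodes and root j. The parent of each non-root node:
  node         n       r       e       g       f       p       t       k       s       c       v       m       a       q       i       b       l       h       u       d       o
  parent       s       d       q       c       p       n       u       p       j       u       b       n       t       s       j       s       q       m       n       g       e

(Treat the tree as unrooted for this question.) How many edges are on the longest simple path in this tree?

9

A longest path is o – e – q – s – n – u – c – g – d – r, with 9 edges.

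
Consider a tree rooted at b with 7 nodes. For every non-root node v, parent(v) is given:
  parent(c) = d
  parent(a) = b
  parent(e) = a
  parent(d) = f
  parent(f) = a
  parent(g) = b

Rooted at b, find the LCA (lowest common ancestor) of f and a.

Ancestors of f (toward the root): f, a, b.
Ancestors of a: a, b.
The deepest node appearing in both lists is a.

a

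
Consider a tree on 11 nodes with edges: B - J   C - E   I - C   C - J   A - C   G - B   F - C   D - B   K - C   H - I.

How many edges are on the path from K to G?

4

Walking from K: K–C–J–B–G. Length 4.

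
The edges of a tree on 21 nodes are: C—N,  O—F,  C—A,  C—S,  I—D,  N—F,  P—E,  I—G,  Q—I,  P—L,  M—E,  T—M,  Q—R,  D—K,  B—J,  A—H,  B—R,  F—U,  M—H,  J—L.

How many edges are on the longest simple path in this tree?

BFS from U reaches K last, at distance 16; BFS from K confirms no node is farther.
Path: U - F - N - C - A - H - M - E - P - L - J - B - R - Q - I - D - K.

16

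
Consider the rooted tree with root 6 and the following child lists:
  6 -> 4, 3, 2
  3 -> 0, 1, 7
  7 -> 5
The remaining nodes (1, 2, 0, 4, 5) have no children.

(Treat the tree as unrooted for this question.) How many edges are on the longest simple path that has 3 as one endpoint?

The node farthest from 3 is 4 (2, 5 also at distance 2), via 3 – 6 – 4 — 2 edges.

2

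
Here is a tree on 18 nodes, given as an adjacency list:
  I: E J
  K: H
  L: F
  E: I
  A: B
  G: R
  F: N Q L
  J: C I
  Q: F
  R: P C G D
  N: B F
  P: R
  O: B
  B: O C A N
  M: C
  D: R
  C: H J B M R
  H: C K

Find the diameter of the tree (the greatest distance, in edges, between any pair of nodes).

BFS from Q reaches E last, at distance 7; BFS from E confirms no node is farther.
Path: Q – F – N – B – C – J – I – E.

7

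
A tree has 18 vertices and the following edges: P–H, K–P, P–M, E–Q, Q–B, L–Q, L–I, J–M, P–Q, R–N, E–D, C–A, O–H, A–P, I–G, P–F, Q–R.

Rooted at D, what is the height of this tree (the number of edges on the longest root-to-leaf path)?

A deepest node is G, reached by D-E-Q-L-I-G.
That path has 5 edges, so the height is 5.

5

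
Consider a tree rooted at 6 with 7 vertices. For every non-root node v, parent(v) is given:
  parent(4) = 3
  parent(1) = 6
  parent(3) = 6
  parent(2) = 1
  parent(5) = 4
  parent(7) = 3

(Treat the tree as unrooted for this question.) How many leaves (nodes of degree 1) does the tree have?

3

Degree-1 nodes: 2, 5, 7 — 3 of them.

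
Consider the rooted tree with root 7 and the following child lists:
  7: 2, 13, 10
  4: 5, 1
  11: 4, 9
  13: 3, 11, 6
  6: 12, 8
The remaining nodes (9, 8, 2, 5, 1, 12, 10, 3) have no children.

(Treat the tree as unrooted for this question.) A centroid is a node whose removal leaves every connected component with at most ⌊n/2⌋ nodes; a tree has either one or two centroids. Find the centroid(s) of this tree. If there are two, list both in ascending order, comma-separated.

13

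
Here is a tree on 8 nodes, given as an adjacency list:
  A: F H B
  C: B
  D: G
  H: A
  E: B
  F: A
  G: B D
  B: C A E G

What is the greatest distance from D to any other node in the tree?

4

The node farthest from D is F (H also at distance 4), via D-G-B-A-F — 4 edges.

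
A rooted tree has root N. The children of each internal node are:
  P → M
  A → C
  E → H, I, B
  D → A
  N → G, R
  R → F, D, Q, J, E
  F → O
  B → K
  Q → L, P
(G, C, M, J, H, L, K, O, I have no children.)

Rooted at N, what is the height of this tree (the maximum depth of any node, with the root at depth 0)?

4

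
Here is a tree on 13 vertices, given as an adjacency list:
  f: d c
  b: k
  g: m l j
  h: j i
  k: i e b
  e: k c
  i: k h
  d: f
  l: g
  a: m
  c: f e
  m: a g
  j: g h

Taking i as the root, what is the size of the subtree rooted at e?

e's subtree: {e, c, f, d}, size 4.

4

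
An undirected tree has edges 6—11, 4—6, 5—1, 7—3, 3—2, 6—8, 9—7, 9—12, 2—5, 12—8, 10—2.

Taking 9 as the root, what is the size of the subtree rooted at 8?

4

Descendants of 8 (including itself): 8, 6, 11, 4. That's 4.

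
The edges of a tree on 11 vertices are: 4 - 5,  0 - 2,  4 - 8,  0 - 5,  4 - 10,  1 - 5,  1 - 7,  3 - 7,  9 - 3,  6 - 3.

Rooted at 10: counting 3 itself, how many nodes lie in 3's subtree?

Descendants of 3 (including itself): 3, 9, 6. That's 3.

3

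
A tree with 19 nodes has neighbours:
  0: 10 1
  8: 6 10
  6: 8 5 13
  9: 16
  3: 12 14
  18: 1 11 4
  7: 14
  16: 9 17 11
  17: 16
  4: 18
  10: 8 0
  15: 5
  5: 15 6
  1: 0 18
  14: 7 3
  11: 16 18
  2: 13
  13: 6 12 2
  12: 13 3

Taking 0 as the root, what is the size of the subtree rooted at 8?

10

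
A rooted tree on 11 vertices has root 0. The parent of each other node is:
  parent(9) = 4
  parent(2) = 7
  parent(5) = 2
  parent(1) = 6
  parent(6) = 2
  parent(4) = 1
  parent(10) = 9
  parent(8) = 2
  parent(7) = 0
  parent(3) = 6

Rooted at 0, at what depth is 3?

Climbing from 3 to the root: 3 → 6 → 2 → 7 → 0. That's 4 steps.

4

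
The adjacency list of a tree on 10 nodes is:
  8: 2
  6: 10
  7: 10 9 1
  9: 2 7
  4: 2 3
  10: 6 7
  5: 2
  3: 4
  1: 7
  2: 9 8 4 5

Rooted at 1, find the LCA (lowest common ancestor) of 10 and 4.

7

Ancestors of 10 (toward the root): 10, 7, 1.
Ancestors of 4: 4, 2, 9, 7, 1.
The deepest node appearing in both lists is 7.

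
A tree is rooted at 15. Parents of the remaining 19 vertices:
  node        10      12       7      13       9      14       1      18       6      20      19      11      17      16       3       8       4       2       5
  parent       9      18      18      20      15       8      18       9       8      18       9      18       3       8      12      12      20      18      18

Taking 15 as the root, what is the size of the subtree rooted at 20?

3

The subtree rooted at 20 contains: 20, 13, 4 — 3 nodes.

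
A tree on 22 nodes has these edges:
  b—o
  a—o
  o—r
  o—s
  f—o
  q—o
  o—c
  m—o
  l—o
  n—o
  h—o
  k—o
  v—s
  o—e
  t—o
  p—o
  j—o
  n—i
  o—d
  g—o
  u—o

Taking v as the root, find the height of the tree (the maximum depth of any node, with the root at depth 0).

4

The longest root-to-leaf path is v–s–o–n–i (4 edges).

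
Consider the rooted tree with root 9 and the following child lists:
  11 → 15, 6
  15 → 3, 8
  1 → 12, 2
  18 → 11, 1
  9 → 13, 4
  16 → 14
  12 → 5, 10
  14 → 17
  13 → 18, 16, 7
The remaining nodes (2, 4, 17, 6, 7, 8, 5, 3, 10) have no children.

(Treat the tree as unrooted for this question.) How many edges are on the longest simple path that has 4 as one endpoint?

A farthest node from 4 is 5 (8, 3, 10 also at distance 6).
The path 4 – 9 – 13 – 18 – 1 – 12 – 5 has 6 edges.

6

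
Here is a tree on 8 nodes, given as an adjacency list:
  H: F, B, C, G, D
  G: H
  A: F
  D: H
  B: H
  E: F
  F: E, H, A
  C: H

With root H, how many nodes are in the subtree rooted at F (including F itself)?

The subtree rooted at F contains: F, A, E — 3 nodes.

3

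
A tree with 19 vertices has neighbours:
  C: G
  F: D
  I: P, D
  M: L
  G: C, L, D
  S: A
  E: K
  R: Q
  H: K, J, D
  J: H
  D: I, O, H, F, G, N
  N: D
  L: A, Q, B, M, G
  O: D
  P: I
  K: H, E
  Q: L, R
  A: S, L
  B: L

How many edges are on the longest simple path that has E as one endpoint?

7

The node farthest from E is R (S also at distance 7), via E-K-H-D-G-L-Q-R — 7 edges.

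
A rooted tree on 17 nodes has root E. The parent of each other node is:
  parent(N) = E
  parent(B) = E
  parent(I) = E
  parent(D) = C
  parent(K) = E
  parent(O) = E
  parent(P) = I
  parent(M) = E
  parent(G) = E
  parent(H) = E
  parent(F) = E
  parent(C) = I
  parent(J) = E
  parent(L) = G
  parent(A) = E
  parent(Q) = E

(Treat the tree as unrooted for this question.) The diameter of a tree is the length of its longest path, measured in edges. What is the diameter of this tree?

BFS from D reaches L last, at distance 5; BFS from L confirms no node is farther.
Path: D-C-I-E-G-L.

5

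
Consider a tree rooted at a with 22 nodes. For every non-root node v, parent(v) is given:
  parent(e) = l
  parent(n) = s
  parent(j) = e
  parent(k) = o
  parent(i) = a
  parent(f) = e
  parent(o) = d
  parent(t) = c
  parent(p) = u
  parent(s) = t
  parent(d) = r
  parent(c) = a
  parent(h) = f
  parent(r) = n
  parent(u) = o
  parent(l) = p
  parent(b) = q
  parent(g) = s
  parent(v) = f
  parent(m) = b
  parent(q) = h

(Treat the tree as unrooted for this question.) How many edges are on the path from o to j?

o - u - p - l - e - j: 5 edges.

5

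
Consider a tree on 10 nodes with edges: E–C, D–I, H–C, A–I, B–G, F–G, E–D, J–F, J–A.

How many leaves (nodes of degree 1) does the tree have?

2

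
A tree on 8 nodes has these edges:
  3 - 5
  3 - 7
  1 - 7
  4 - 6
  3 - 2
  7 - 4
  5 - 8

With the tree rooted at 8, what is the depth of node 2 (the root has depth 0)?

8–5–3–2 — 3 edges.

3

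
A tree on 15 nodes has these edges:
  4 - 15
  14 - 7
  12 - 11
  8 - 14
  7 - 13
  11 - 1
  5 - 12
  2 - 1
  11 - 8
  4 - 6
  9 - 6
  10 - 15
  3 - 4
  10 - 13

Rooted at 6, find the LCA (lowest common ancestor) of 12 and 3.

12's ancestor chain is 12, 11, 8, 14, 7, 13, 10, 15, 4, 6 and 3's is 3, 4, 6; they first meet at 4.

4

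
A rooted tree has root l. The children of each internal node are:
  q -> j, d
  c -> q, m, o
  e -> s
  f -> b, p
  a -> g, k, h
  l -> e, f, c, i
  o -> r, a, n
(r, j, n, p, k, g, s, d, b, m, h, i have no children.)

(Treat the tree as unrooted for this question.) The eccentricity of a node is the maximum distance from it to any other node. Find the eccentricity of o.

4

The node farthest from o is b (p, s also at distance 4), via o-c-l-f-b — 4 edges.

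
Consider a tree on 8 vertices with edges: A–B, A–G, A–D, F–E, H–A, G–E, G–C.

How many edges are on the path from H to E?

3

The path is H – A – G – E, which has 3 edges.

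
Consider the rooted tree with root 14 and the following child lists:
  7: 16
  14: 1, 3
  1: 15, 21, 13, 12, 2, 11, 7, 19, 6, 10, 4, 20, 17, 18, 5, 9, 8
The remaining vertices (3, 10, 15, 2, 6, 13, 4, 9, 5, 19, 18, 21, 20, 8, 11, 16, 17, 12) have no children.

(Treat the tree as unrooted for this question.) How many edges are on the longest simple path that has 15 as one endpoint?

3

A farthest node from 15 is 16 (3 also at distance 3).
The path 15–1–7–16 has 3 edges.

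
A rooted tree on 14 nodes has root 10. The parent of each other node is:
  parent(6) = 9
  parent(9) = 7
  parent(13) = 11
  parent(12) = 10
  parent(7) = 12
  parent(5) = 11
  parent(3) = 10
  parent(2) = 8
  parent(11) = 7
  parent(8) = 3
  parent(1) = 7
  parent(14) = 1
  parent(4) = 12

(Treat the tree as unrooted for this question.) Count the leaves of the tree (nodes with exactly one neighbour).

Exactly 6 nodes have a single neighbour: 2, 4, 5, 6, 13, 14.

6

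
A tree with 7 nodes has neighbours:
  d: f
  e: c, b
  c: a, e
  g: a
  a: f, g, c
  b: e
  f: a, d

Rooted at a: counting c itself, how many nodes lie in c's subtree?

3

Descendants of c (including itself): c, e, b. That's 3.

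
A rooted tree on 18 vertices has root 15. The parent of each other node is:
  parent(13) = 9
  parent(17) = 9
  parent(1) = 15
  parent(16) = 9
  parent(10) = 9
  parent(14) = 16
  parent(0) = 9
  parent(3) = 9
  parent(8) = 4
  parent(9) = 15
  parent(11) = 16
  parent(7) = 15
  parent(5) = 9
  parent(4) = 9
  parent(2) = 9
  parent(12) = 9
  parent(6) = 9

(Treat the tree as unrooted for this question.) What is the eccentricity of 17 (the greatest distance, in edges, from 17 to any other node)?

3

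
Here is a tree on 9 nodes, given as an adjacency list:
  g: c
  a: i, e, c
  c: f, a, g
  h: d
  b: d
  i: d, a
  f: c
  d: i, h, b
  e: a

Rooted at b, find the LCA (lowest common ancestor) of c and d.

d

c's ancestor chain is c, a, i, d, b and d's is d, b; they first meet at d.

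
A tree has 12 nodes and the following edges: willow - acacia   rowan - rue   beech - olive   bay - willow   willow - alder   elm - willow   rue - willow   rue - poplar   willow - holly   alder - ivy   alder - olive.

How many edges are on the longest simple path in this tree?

5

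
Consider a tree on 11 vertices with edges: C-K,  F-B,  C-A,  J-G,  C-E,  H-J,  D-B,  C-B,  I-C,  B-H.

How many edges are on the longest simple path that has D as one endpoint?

The node farthest from D is G, via D – B – H – J – G — 4 edges.

4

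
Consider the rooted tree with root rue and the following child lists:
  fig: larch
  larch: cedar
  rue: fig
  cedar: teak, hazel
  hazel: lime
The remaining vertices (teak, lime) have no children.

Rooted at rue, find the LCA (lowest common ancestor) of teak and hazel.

Path teak→root: teak cedar larch fig rue; path hazel→root: hazel cedar larch fig rue.
First common node: cedar.

cedar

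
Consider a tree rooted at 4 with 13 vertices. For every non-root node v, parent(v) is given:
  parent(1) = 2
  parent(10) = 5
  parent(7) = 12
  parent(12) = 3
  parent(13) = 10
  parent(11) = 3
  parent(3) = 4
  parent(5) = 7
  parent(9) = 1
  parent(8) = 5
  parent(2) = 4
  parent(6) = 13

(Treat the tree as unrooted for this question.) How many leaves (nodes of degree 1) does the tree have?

4

The leaves are 6, 8, 9, 11.
That is 4 leaves.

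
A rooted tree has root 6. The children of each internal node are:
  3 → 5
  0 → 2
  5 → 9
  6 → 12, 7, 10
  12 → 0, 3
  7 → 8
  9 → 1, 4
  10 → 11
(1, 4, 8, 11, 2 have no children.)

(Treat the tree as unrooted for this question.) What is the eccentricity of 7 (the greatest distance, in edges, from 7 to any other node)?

Distances from 7 peak at 6, attained at 1 (4 also at distance 6).
7–6–12–3–5–9–1

6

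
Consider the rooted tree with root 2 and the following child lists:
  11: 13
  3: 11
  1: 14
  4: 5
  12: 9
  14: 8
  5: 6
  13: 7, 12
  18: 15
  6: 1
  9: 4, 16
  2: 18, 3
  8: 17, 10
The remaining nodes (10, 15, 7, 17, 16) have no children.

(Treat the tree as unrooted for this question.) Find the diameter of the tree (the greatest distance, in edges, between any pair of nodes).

14

BFS from 15 reaches 10 last, at distance 14; BFS from 10 confirms no node is farther.
Path: 15–18–2–3–11–13–12–9–4–5–6–1–14–8–10.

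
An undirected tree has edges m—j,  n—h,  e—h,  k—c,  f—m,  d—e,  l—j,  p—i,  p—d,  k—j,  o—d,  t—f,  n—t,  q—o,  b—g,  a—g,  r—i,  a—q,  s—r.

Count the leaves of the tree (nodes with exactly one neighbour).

4

The leaves are b, c, l, s.
That is 4 leaves.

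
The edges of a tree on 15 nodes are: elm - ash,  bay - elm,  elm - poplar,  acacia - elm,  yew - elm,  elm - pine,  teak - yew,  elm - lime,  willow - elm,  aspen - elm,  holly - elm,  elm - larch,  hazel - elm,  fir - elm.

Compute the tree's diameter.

3

BFS from teak reaches poplar last, at distance 3; BFS from poplar confirms no node is farther.
Path: teak–yew–elm–poplar.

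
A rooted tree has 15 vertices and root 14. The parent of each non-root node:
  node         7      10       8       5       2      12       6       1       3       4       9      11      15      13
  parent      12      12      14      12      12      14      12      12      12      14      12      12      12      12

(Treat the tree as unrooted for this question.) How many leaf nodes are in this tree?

The leaves are 1, 2, 3, 4, 5, 6, 7, 8, 9, 10, 11, 13, 15.
That is 13 leaves.

13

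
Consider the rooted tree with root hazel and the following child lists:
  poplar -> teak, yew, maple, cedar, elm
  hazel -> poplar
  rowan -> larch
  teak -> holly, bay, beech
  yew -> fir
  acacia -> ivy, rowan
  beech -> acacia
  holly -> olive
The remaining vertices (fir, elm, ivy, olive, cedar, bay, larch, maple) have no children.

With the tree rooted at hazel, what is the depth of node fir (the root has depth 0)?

3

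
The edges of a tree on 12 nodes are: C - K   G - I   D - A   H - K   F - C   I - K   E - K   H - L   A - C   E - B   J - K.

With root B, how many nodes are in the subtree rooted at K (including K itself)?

10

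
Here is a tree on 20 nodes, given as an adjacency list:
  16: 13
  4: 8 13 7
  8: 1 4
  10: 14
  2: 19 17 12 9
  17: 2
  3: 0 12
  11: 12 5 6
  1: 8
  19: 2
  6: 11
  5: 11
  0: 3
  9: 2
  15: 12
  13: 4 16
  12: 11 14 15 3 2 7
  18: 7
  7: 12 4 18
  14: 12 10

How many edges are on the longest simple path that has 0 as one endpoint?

Distances from 0 peak at 6, attained at 1 (16 also at distance 6).
0–3–12–7–4–8–1

6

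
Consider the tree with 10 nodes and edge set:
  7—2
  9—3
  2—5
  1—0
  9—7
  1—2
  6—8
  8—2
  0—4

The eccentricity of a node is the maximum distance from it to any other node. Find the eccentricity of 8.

4

A farthest node from 8 is 4 (3 also at distance 4).
The path 8 – 2 – 1 – 0 – 4 has 4 edges.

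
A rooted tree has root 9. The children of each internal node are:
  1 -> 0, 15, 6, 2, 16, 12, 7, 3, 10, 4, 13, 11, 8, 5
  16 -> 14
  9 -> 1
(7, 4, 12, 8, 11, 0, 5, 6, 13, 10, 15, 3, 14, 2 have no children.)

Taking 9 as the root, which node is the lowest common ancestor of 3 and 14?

3's ancestor chain is 3, 1, 9 and 14's is 14, 16, 1, 9; they first meet at 1.

1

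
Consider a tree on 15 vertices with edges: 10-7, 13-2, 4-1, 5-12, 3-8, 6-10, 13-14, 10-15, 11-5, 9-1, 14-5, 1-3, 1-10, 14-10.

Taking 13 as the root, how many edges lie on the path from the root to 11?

3

13 – 14 – 5 – 11 — 3 edges.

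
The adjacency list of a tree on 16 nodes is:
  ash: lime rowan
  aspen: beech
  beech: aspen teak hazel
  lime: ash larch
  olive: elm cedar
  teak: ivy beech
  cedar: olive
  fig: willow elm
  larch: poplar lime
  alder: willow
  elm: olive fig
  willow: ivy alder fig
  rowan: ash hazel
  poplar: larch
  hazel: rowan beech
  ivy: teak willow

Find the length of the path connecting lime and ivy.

6

Walking from lime: lime - ash - rowan - hazel - beech - teak - ivy. Length 6.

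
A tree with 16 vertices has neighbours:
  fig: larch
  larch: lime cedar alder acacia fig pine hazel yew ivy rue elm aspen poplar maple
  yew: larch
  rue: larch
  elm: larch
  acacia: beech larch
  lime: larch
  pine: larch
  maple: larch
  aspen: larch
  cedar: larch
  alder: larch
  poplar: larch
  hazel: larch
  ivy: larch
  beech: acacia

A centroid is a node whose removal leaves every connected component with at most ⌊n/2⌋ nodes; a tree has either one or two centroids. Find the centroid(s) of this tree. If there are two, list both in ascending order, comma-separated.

larch

Removing larch splits the tree into components of sizes 2, 1, 1, 1, 1, 1, 1, 1, 1, 1, 1, 1, 1, 1; the largest is 2 ≤ ⌊16/2⌋ = 8.
Every other node leaves some component of size > 8, so the centroid is unique.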